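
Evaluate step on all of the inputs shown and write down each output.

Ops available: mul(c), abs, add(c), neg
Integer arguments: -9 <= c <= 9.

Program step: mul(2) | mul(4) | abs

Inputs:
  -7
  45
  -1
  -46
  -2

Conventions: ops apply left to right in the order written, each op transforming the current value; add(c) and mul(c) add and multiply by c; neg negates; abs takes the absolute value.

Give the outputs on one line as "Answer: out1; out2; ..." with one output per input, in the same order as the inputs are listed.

56; 360; 8; 368; 16

Execution, op by op:
  -7 -> -14 -> -56 -> 56
  45 -> 90 -> 360 -> 360
  -1 -> -2 -> -8 -> 8
  -46 -> -92 -> -368 -> 368
  -2 -> -4 -> -16 -> 16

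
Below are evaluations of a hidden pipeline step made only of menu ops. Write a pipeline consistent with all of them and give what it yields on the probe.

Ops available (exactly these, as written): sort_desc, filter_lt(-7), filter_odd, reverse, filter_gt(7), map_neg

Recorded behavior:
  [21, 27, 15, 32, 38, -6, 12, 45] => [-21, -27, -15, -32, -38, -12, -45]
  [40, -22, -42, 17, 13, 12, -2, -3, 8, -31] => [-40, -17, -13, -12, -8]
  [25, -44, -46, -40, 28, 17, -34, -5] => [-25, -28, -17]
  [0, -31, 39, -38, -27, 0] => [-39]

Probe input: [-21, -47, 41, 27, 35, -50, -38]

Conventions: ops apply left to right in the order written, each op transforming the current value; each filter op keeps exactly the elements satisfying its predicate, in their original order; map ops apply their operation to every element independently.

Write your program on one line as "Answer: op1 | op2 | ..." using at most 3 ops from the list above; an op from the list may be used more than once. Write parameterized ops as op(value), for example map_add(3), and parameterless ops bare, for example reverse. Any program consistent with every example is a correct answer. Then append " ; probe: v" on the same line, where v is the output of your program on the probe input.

map_neg | filter_lt(-7) ; probe: [-41, -27, -35]

Check, running the answer program on each example:
  [21, 27, 15, 32, 38, -6, 12, 45] -> [-21, -27, -15, -32, -38, 6, -12, -45] -> [-21, -27, -15, -32, -38, -12, -45]
  [40, -22, -42, 17, 13, 12, -2, -3, 8, -31] -> [-40, 22, 42, -17, -13, -12, 2, 3, -8, 31] -> [-40, -17, -13, -12, -8]
  [25, -44, -46, -40, 28, 17, -34, -5] -> [-25, 44, 46, 40, -28, -17, 34, 5] -> [-25, -28, -17]
  [0, -31, 39, -38, -27, 0] -> [0, 31, -39, 38, 27, 0] -> [-39]
  probe: [-21, -47, 41, 27, 35, -50, -38] -> [21, 47, -41, -27, -35, 50, 38] -> [-41, -27, -35]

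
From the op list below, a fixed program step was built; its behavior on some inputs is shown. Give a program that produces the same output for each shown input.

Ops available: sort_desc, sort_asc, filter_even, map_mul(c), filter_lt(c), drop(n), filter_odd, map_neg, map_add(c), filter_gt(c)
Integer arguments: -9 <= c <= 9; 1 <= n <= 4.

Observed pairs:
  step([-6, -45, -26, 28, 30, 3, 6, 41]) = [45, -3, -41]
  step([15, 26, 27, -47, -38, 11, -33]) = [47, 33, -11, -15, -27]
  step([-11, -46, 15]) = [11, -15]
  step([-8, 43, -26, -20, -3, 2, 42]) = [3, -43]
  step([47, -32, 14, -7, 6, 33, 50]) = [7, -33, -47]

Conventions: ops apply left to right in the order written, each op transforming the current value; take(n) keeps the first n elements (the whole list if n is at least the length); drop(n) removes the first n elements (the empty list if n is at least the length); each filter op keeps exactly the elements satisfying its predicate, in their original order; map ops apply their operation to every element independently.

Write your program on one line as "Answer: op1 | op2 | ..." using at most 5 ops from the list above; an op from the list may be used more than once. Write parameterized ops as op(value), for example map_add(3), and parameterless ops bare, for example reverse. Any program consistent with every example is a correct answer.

sort_desc | filter_odd | map_neg | sort_desc

Check, running the answer program on each example:
  [-6, -45, -26, 28, 30, 3, 6, 41] -> [41, 30, 28, 6, 3, -6, -26, -45] -> [41, 3, -45] -> [-41, -3, 45] -> [45, -3, -41]
  [15, 26, 27, -47, -38, 11, -33] -> [27, 26, 15, 11, -33, -38, -47] -> [27, 15, 11, -33, -47] -> [-27, -15, -11, 33, 47] -> [47, 33, -11, -15, -27]
  [-11, -46, 15] -> [15, -11, -46] -> [15, -11] -> [-15, 11] -> [11, -15]
  [-8, 43, -26, -20, -3, 2, 42] -> [43, 42, 2, -3, -8, -20, -26] -> [43, -3] -> [-43, 3] -> [3, -43]
  [47, -32, 14, -7, 6, 33, 50] -> [50, 47, 33, 14, 6, -7, -32] -> [47, 33, -7] -> [-47, -33, 7] -> [7, -33, -47]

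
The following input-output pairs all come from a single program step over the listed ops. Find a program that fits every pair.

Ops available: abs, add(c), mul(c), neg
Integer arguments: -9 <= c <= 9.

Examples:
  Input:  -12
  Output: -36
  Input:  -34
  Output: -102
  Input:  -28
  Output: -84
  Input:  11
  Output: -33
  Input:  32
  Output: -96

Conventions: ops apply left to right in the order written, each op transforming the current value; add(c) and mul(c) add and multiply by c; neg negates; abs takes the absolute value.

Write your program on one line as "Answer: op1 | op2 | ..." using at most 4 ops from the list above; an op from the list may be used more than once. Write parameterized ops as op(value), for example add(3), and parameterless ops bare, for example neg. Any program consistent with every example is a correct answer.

abs | neg | mul(-3) | neg

Check, running the answer program on each example:
  -12 -> 12 -> -12 -> 36 -> -36
  -34 -> 34 -> -34 -> 102 -> -102
  -28 -> 28 -> -28 -> 84 -> -84
  11 -> 11 -> -11 -> 33 -> -33
  32 -> 32 -> -32 -> 96 -> -96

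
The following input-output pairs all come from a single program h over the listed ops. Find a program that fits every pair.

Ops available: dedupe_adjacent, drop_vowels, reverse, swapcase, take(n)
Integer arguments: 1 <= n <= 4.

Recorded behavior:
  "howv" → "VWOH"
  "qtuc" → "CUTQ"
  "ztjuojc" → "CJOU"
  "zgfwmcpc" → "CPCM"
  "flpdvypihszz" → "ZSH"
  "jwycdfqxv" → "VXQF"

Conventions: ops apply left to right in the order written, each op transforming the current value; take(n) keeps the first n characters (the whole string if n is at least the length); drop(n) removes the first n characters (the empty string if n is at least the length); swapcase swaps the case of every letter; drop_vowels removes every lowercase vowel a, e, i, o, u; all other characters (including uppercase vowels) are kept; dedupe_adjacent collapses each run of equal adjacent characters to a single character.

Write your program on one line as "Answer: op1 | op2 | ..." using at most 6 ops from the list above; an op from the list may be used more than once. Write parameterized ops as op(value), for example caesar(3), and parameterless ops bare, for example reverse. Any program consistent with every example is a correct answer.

reverse | take(4) | reverse | swapcase | dedupe_adjacent | reverse

Check, running the answer program on each example:
  "howv" -> "vwoh" -> "vwoh" -> "howv" -> "HOWV" -> "HOWV" -> "VWOH"
  "qtuc" -> "cutq" -> "cutq" -> "qtuc" -> "QTUC" -> "QTUC" -> "CUTQ"
  "ztjuojc" -> "cjoujtz" -> "cjou" -> "uojc" -> "UOJC" -> "UOJC" -> "CJOU"
  "zgfwmcpc" -> "cpcmwfgz" -> "cpcm" -> "mcpc" -> "MCPC" -> "MCPC" -> "CPCM"
  "flpdvypihszz" -> "zzshipyvdplf" -> "zzsh" -> "hszz" -> "HSZZ" -> "HSZ" -> "ZSH"
  "jwycdfqxv" -> "vxqfdcywj" -> "vxqf" -> "fqxv" -> "FQXV" -> "FQXV" -> "VXQF"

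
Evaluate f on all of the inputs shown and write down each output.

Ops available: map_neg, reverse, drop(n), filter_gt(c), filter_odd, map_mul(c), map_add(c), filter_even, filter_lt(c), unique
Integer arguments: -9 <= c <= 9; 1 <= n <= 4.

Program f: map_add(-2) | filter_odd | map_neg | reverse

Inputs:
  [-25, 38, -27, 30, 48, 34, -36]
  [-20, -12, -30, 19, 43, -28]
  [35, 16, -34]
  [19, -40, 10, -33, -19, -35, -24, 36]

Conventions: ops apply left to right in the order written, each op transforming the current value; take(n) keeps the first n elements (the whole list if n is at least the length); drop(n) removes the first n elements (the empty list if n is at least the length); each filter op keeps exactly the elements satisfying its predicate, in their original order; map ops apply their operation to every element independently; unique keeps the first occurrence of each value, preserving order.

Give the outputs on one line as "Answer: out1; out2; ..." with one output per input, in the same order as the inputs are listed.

[29, 27]; [-41, -17]; [-33]; [37, 21, 35, -17]

Execution, op by op:
  [-25, 38, -27, 30, 48, 34, -36] -> [-27, 36, -29, 28, 46, 32, -38] -> [-27, -29] -> [27, 29] -> [29, 27]
  [-20, -12, -30, 19, 43, -28] -> [-22, -14, -32, 17, 41, -30] -> [17, 41] -> [-17, -41] -> [-41, -17]
  [35, 16, -34] -> [33, 14, -36] -> [33] -> [-33] -> [-33]
  [19, -40, 10, -33, -19, -35, -24, 36] -> [17, -42, 8, -35, -21, -37, -26, 34] -> [17, -35, -21, -37] -> [-17, 35, 21, 37] -> [37, 21, 35, -17]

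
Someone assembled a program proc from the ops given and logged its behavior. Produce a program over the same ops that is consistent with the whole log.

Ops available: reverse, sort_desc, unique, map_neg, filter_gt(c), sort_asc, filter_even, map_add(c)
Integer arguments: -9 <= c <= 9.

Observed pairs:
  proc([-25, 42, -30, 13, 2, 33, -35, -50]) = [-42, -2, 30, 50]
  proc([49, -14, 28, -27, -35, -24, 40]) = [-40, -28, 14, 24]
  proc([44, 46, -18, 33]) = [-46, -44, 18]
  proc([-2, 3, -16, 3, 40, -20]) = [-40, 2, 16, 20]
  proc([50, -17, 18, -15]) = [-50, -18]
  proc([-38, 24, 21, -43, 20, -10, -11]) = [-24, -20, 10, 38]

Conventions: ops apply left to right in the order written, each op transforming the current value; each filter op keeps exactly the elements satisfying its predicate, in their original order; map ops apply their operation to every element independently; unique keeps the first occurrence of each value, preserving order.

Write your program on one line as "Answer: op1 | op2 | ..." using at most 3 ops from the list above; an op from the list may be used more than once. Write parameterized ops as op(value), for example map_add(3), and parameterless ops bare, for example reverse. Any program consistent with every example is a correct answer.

map_neg | sort_asc | filter_even

Check, running the answer program on each example:
  [-25, 42, -30, 13, 2, 33, -35, -50] -> [25, -42, 30, -13, -2, -33, 35, 50] -> [-42, -33, -13, -2, 25, 30, 35, 50] -> [-42, -2, 30, 50]
  [49, -14, 28, -27, -35, -24, 40] -> [-49, 14, -28, 27, 35, 24, -40] -> [-49, -40, -28, 14, 24, 27, 35] -> [-40, -28, 14, 24]
  [44, 46, -18, 33] -> [-44, -46, 18, -33] -> [-46, -44, -33, 18] -> [-46, -44, 18]
  [-2, 3, -16, 3, 40, -20] -> [2, -3, 16, -3, -40, 20] -> [-40, -3, -3, 2, 16, 20] -> [-40, 2, 16, 20]
  [50, -17, 18, -15] -> [-50, 17, -18, 15] -> [-50, -18, 15, 17] -> [-50, -18]
  [-38, 24, 21, -43, 20, -10, -11] -> [38, -24, -21, 43, -20, 10, 11] -> [-24, -21, -20, 10, 11, 38, 43] -> [-24, -20, 10, 38]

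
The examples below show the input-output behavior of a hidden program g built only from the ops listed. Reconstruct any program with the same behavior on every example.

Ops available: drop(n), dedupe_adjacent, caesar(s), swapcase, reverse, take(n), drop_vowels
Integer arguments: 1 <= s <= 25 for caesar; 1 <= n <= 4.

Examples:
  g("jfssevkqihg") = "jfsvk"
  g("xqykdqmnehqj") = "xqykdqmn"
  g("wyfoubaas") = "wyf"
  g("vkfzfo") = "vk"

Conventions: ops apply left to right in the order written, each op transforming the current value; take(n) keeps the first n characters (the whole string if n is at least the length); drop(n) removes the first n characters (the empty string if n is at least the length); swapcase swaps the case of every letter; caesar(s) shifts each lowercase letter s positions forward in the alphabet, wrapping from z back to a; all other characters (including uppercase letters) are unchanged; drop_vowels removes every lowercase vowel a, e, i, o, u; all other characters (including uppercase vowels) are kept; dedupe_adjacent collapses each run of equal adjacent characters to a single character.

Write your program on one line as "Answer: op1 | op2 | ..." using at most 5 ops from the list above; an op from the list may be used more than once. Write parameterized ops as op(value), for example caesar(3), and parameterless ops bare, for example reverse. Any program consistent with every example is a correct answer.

reverse | drop(4) | drop_vowels | reverse | dedupe_adjacent

Check, running the answer program on each example:
  "jfssevkqihg" -> "ghiqkvessfj" -> "kvessfj" -> "kvssfj" -> "jfssvk" -> "jfsvk"
  "xqykdqmnehqj" -> "jqhenmqdkyqx" -> "nmqdkyqx" -> "nmqdkyqx" -> "xqykdqmn" -> "xqykdqmn"
  "wyfoubaas" -> "saabuofyw" -> "uofyw" -> "fyw" -> "wyf" -> "wyf"
  "vkfzfo" -> "ofzfkv" -> "kv" -> "kv" -> "vk" -> "vk"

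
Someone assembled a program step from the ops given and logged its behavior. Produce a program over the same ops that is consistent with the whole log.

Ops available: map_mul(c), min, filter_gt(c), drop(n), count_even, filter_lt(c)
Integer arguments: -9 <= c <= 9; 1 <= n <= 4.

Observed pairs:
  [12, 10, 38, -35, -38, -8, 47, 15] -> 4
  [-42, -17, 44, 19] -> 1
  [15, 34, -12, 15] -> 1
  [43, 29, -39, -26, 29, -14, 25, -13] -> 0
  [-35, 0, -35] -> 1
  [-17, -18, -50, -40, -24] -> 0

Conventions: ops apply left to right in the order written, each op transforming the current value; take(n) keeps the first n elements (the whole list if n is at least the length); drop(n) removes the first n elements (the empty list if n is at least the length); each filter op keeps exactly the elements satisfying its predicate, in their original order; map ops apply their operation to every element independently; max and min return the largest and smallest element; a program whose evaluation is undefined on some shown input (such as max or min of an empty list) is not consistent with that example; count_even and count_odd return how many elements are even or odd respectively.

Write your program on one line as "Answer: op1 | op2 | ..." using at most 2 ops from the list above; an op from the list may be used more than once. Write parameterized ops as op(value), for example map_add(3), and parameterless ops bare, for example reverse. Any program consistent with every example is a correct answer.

filter_gt(-9) | count_even

Check, running the answer program on each example:
  [12, 10, 38, -35, -38, -8, 47, 15] -> [12, 10, 38, -8, 47, 15] -> 4
  [-42, -17, 44, 19] -> [44, 19] -> 1
  [15, 34, -12, 15] -> [15, 34, 15] -> 1
  [43, 29, -39, -26, 29, -14, 25, -13] -> [43, 29, 29, 25] -> 0
  [-35, 0, -35] -> [0] -> 1
  [-17, -18, -50, -40, -24] -> [] -> 0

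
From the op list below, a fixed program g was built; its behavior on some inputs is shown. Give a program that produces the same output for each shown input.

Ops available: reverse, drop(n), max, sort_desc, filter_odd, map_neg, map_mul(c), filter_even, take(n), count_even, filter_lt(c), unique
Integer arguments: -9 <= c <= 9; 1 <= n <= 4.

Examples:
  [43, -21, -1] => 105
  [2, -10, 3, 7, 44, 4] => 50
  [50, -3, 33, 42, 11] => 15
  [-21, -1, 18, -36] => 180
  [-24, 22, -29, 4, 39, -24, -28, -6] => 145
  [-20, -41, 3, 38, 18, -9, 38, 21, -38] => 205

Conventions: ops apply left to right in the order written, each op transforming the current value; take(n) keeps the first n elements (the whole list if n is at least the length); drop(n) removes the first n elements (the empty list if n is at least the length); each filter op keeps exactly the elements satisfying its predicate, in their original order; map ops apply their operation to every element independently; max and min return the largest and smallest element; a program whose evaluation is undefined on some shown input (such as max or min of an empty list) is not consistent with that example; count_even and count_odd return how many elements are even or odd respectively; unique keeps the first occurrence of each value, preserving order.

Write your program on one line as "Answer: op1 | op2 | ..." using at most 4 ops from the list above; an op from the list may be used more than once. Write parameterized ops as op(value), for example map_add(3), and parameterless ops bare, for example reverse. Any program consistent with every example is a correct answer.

map_mul(-5) | drop(1) | unique | max

Check, running the answer program on each example:
  [43, -21, -1] -> [-215, 105, 5] -> [105, 5] -> [105, 5] -> 105
  [2, -10, 3, 7, 44, 4] -> [-10, 50, -15, -35, -220, -20] -> [50, -15, -35, -220, -20] -> [50, -15, -35, -220, -20] -> 50
  [50, -3, 33, 42, 11] -> [-250, 15, -165, -210, -55] -> [15, -165, -210, -55] -> [15, -165, -210, -55] -> 15
  [-21, -1, 18, -36] -> [105, 5, -90, 180] -> [5, -90, 180] -> [5, -90, 180] -> 180
  [-24, 22, -29, 4, 39, -24, -28, -6] -> [120, -110, 145, -20, -195, 120, 140, 30] -> [-110, 145, -20, -195, 120, 140, 30] -> [-110, 145, -20, -195, 120, 140, 30] -> 145
  [-20, -41, 3, 38, 18, -9, 38, 21, -38] -> [100, 205, -15, -190, -90, 45, -190, -105, 190] -> [205, -15, -190, -90, 45, -190, -105, 190] -> [205, -15, -190, -90, 45, -105, 190] -> 205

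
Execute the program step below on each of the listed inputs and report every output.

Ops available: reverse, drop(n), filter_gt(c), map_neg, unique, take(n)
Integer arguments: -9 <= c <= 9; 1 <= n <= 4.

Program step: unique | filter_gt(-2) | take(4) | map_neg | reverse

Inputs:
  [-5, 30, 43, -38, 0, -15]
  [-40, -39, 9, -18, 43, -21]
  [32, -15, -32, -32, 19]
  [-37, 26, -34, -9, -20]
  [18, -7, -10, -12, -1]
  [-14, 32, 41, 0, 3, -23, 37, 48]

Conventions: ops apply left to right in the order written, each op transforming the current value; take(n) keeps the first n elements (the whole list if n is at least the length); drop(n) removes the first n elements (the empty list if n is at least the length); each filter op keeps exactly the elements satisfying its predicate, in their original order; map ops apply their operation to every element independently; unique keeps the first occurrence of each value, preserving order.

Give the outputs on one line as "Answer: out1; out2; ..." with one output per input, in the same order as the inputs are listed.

Execution, op by op:
  [-5, 30, 43, -38, 0, -15] -> [-5, 30, 43, -38, 0, -15] -> [30, 43, 0] -> [30, 43, 0] -> [-30, -43, 0] -> [0, -43, -30]
  [-40, -39, 9, -18, 43, -21] -> [-40, -39, 9, -18, 43, -21] -> [9, 43] -> [9, 43] -> [-9, -43] -> [-43, -9]
  [32, -15, -32, -32, 19] -> [32, -15, -32, 19] -> [32, 19] -> [32, 19] -> [-32, -19] -> [-19, -32]
  [-37, 26, -34, -9, -20] -> [-37, 26, -34, -9, -20] -> [26] -> [26] -> [-26] -> [-26]
  [18, -7, -10, -12, -1] -> [18, -7, -10, -12, -1] -> [18, -1] -> [18, -1] -> [-18, 1] -> [1, -18]
  [-14, 32, 41, 0, 3, -23, 37, 48] -> [-14, 32, 41, 0, 3, -23, 37, 48] -> [32, 41, 0, 3, 37, 48] -> [32, 41, 0, 3] -> [-32, -41, 0, -3] -> [-3, 0, -41, -32]

[0, -43, -30]; [-43, -9]; [-19, -32]; [-26]; [1, -18]; [-3, 0, -41, -32]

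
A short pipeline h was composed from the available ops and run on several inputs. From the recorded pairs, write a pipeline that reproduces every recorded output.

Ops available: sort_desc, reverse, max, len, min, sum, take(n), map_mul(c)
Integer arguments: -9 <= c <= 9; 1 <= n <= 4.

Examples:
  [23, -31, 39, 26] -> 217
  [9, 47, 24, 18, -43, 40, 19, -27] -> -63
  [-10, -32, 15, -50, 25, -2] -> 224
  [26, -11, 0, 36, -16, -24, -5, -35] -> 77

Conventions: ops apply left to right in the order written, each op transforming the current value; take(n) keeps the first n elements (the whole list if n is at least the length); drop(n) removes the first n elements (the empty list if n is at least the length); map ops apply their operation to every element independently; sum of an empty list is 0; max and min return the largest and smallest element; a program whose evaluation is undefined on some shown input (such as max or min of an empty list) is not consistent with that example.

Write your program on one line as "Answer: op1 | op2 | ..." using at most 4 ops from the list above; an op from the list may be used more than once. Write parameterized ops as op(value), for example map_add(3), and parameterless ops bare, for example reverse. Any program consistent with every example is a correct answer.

map_mul(-7) | take(2) | sort_desc | max

Check, running the answer program on each example:
  [23, -31, 39, 26] -> [-161, 217, -273, -182] -> [-161, 217] -> [217, -161] -> 217
  [9, 47, 24, 18, -43, 40, 19, -27] -> [-63, -329, -168, -126, 301, -280, -133, 189] -> [-63, -329] -> [-63, -329] -> -63
  [-10, -32, 15, -50, 25, -2] -> [70, 224, -105, 350, -175, 14] -> [70, 224] -> [224, 70] -> 224
  [26, -11, 0, 36, -16, -24, -5, -35] -> [-182, 77, 0, -252, 112, 168, 35, 245] -> [-182, 77] -> [77, -182] -> 77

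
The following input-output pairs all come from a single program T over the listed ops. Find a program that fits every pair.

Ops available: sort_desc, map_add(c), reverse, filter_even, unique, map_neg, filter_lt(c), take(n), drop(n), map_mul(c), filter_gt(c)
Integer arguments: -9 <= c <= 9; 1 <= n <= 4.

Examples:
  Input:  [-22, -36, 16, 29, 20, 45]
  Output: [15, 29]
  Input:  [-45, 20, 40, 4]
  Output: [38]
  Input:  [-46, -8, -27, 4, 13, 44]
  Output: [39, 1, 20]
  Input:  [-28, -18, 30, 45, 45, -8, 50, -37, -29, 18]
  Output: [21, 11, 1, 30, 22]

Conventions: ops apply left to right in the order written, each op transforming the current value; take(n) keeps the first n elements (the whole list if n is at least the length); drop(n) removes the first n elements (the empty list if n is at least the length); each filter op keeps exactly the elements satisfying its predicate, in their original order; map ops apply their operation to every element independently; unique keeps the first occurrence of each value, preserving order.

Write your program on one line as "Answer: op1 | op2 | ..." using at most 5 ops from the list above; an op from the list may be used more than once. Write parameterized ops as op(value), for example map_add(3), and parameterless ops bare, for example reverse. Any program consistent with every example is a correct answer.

map_add(2) | filter_lt(4) | map_neg | map_add(-5)

Check, running the answer program on each example:
  [-22, -36, 16, 29, 20, 45] -> [-20, -34, 18, 31, 22, 47] -> [-20, -34] -> [20, 34] -> [15, 29]
  [-45, 20, 40, 4] -> [-43, 22, 42, 6] -> [-43] -> [43] -> [38]
  [-46, -8, -27, 4, 13, 44] -> [-44, -6, -25, 6, 15, 46] -> [-44, -6, -25] -> [44, 6, 25] -> [39, 1, 20]
  [-28, -18, 30, 45, 45, -8, 50, -37, -29, 18] -> [-26, -16, 32, 47, 47, -6, 52, -35, -27, 20] -> [-26, -16, -6, -35, -27] -> [26, 16, 6, 35, 27] -> [21, 11, 1, 30, 22]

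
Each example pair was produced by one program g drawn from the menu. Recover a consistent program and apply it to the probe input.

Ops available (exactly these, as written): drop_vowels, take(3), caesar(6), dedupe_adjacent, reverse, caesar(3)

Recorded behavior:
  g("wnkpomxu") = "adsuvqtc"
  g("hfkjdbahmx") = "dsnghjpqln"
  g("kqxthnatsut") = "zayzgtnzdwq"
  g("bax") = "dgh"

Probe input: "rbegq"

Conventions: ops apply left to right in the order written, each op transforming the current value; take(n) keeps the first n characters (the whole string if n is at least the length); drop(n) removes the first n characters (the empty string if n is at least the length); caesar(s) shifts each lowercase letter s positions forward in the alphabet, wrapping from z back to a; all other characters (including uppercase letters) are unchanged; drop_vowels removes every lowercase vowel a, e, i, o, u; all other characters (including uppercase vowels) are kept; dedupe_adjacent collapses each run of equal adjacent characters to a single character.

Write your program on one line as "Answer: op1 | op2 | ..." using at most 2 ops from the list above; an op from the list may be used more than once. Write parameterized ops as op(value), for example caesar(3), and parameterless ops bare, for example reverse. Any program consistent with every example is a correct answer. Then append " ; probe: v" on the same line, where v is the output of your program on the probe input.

reverse | caesar(6) ; probe: "wmkhx"

Check, running the answer program on each example:
  "wnkpomxu" -> "uxmopknw" -> "adsuvqtc"
  "hfkjdbahmx" -> "xmhabdjkfh" -> "dsnghjpqln"
  "kqxthnatsut" -> "tustanhtxqk" -> "zayzgtnzdwq"
  "bax" -> "xab" -> "dgh"
  probe: "rbegq" -> "qgebr" -> "wmkhx"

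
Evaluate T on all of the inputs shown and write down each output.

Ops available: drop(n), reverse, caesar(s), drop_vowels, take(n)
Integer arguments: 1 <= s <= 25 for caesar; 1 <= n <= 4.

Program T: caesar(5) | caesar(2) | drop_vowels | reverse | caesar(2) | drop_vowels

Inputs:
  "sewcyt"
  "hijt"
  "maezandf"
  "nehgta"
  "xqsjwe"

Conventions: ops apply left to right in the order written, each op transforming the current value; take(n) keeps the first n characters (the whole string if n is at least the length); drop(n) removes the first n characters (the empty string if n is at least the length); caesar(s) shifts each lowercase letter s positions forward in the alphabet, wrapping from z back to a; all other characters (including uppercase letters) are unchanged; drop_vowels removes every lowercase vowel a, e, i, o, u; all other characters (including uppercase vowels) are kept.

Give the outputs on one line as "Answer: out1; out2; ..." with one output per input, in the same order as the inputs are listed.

"hlfnb"; "sr"; "mjnjv"; "jpn"; "nfsbz"

Execution, op by op:
  "sewcyt" -> "xjbhdy" -> "zldjfa" -> "zldjf" -> "fjdlz" -> "hlfnb" -> "hlfnb"
  "hijt" -> "mnoy" -> "opqa" -> "pq" -> "qp" -> "sr" -> "sr"
  "maezandf" -> "rfjefsik" -> "thlghukm" -> "thlghkm" -> "mkhglht" -> "omjinjv" -> "mjnjv"
  "nehgta" -> "sjmlyf" -> "ulonah" -> "lnh" -> "hnl" -> "jpn" -> "jpn"
  "xqsjwe" -> "cvxobj" -> "exzqdl" -> "xzqdl" -> "ldqzx" -> "nfsbz" -> "nfsbz"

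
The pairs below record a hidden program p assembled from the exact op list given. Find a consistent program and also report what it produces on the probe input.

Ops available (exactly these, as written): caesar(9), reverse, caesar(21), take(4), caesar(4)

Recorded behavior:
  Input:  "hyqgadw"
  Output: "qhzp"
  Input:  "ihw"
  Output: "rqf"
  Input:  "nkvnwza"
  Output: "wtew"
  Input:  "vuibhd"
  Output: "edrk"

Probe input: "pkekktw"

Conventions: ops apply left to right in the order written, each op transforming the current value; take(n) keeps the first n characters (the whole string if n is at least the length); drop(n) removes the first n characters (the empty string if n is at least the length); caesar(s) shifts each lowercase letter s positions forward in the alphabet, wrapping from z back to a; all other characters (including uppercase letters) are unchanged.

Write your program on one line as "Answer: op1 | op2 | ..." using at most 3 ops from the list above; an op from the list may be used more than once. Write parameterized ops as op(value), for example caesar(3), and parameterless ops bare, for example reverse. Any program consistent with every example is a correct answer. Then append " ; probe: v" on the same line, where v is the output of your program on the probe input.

take(4) | caesar(9) ; probe: "ytnt"

Check, running the answer program on each example:
  "hyqgadw" -> "hyqg" -> "qhzp"
  "ihw" -> "ihw" -> "rqf"
  "nkvnwza" -> "nkvn" -> "wtew"
  "vuibhd" -> "vuib" -> "edrk"
  probe: "pkekktw" -> "pkek" -> "ytnt"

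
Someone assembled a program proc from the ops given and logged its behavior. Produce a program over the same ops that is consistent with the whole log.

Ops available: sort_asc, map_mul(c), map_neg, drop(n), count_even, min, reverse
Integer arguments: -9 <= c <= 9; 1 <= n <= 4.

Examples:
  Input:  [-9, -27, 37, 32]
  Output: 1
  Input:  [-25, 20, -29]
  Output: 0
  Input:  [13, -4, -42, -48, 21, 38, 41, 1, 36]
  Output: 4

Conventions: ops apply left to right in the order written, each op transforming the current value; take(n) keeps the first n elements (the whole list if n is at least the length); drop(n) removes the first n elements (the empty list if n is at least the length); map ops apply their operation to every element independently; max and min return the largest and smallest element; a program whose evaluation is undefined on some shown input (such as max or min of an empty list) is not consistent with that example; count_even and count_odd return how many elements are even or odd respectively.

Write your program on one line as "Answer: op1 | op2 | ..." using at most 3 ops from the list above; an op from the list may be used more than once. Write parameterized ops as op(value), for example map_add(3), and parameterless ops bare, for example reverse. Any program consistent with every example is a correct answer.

drop(2) | reverse | count_even

Check, running the answer program on each example:
  [-9, -27, 37, 32] -> [37, 32] -> [32, 37] -> 1
  [-25, 20, -29] -> [-29] -> [-29] -> 0
  [13, -4, -42, -48, 21, 38, 41, 1, 36] -> [-42, -48, 21, 38, 41, 1, 36] -> [36, 1, 41, 38, 21, -48, -42] -> 4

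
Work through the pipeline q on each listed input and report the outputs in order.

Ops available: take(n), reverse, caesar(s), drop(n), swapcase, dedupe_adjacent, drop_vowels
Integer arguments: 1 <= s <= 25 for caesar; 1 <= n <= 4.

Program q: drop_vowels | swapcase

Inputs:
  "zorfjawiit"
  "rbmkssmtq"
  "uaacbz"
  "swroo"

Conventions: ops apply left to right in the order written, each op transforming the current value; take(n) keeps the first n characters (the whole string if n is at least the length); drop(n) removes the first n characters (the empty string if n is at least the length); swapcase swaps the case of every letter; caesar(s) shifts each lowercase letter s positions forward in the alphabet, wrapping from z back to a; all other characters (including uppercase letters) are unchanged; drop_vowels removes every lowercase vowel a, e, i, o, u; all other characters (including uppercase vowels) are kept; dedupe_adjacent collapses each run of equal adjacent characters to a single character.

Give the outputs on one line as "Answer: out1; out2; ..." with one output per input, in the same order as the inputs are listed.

"ZRFJWT"; "RBMKSSMTQ"; "CBZ"; "SWR"

Execution, op by op:
  "zorfjawiit" -> "zrfjwt" -> "ZRFJWT"
  "rbmkssmtq" -> "rbmkssmtq" -> "RBMKSSMTQ"
  "uaacbz" -> "cbz" -> "CBZ"
  "swroo" -> "swr" -> "SWR"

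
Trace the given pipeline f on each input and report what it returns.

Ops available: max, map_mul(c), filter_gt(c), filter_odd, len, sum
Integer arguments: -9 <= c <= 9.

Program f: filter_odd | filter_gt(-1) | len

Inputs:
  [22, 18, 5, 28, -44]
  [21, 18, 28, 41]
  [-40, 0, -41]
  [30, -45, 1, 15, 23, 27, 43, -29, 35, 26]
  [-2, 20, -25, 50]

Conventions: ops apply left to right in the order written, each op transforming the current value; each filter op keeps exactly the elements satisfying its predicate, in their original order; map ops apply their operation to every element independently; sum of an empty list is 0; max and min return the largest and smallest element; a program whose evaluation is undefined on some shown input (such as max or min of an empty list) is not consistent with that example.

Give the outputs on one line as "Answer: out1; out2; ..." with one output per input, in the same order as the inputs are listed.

1; 2; 0; 6; 0

Execution, op by op:
  [22, 18, 5, 28, -44] -> [5] -> [5] -> 1
  [21, 18, 28, 41] -> [21, 41] -> [21, 41] -> 2
  [-40, 0, -41] -> [-41] -> [] -> 0
  [30, -45, 1, 15, 23, 27, 43, -29, 35, 26] -> [-45, 1, 15, 23, 27, 43, -29, 35] -> [1, 15, 23, 27, 43, 35] -> 6
  [-2, 20, -25, 50] -> [-25] -> [] -> 0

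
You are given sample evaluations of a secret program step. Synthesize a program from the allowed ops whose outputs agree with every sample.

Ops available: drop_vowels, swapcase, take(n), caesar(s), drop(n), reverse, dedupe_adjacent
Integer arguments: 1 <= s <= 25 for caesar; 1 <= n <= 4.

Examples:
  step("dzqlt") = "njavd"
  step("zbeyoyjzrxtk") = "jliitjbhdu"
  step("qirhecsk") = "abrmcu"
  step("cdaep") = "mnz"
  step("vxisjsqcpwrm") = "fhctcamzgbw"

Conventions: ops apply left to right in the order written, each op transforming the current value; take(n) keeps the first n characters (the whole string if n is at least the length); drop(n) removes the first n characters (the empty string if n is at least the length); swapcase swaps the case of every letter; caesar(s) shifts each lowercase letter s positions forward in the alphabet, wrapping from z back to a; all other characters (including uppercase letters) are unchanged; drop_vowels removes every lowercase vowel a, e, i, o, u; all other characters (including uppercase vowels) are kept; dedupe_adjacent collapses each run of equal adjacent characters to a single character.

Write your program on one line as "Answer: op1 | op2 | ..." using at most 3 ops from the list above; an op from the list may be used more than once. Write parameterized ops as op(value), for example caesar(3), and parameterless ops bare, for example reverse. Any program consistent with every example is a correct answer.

drop_vowels | caesar(13) | caesar(23)

Check, running the answer program on each example:
  "dzqlt" -> "dzqlt" -> "qmdyg" -> "njavd"
  "zbeyoyjzrxtk" -> "zbyyjzrxtk" -> "mollwmekgx" -> "jliitjbhdu"
  "qirhecsk" -> "qrhcsk" -> "deupfx" -> "abrmcu"
  "cdaep" -> "cdp" -> "pqc" -> "mnz"
  "vxisjsqcpwrm" -> "vxsjsqcpwrm" -> "ikfwfdpcjez" -> "fhctcamzgbw"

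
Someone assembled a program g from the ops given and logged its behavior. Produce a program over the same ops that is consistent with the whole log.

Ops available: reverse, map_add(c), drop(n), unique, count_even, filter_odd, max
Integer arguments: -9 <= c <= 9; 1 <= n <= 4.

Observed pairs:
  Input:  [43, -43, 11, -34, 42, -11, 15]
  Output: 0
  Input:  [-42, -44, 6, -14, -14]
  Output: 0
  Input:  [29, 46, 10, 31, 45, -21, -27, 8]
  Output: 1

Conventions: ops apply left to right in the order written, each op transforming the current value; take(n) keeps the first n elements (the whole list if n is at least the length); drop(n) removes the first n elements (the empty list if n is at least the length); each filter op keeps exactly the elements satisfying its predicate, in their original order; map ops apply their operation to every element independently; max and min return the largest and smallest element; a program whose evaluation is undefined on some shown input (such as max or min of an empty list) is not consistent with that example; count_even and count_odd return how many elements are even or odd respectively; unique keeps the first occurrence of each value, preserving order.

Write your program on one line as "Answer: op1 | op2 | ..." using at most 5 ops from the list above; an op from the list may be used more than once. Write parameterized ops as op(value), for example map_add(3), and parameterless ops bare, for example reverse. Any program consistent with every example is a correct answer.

drop(3) | drop(2) | drop(1) | reverse | count_even

Check, running the answer program on each example:
  [43, -43, 11, -34, 42, -11, 15] -> [-34, 42, -11, 15] -> [-11, 15] -> [15] -> [15] -> 0
  [-42, -44, 6, -14, -14] -> [-14, -14] -> [] -> [] -> [] -> 0
  [29, 46, 10, 31, 45, -21, -27, 8] -> [31, 45, -21, -27, 8] -> [-21, -27, 8] -> [-27, 8] -> [8, -27] -> 1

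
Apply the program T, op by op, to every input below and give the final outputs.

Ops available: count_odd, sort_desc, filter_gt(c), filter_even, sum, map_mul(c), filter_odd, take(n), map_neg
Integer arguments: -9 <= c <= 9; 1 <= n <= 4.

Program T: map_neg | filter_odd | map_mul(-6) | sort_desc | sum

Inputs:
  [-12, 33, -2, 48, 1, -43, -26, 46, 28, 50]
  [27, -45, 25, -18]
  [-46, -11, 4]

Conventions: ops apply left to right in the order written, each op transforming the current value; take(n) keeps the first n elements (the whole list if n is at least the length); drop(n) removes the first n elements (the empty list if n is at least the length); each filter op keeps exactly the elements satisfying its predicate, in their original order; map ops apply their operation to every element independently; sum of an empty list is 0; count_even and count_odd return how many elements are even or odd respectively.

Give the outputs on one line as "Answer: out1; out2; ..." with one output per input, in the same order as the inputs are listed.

Execution, op by op:
  [-12, 33, -2, 48, 1, -43, -26, 46, 28, 50] -> [12, -33, 2, -48, -1, 43, 26, -46, -28, -50] -> [-33, -1, 43] -> [198, 6, -258] -> [198, 6, -258] -> -54
  [27, -45, 25, -18] -> [-27, 45, -25, 18] -> [-27, 45, -25] -> [162, -270, 150] -> [162, 150, -270] -> 42
  [-46, -11, 4] -> [46, 11, -4] -> [11] -> [-66] -> [-66] -> -66

-54; 42; -66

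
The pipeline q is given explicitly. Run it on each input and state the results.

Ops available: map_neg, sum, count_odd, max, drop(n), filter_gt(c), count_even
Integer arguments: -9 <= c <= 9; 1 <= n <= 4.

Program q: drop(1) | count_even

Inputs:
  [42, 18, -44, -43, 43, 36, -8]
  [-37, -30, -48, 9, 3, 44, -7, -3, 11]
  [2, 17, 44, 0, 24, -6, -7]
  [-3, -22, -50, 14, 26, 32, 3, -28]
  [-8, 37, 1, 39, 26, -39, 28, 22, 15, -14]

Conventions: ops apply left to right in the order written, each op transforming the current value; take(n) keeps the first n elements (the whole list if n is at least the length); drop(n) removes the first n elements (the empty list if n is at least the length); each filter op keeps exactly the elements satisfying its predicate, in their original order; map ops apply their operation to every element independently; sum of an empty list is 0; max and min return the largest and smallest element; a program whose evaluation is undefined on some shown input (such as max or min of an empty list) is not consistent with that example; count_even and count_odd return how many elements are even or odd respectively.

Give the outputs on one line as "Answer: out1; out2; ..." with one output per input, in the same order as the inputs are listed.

Execution, op by op:
  [42, 18, -44, -43, 43, 36, -8] -> [18, -44, -43, 43, 36, -8] -> 4
  [-37, -30, -48, 9, 3, 44, -7, -3, 11] -> [-30, -48, 9, 3, 44, -7, -3, 11] -> 3
  [2, 17, 44, 0, 24, -6, -7] -> [17, 44, 0, 24, -6, -7] -> 4
  [-3, -22, -50, 14, 26, 32, 3, -28] -> [-22, -50, 14, 26, 32, 3, -28] -> 6
  [-8, 37, 1, 39, 26, -39, 28, 22, 15, -14] -> [37, 1, 39, 26, -39, 28, 22, 15, -14] -> 4

4; 3; 4; 6; 4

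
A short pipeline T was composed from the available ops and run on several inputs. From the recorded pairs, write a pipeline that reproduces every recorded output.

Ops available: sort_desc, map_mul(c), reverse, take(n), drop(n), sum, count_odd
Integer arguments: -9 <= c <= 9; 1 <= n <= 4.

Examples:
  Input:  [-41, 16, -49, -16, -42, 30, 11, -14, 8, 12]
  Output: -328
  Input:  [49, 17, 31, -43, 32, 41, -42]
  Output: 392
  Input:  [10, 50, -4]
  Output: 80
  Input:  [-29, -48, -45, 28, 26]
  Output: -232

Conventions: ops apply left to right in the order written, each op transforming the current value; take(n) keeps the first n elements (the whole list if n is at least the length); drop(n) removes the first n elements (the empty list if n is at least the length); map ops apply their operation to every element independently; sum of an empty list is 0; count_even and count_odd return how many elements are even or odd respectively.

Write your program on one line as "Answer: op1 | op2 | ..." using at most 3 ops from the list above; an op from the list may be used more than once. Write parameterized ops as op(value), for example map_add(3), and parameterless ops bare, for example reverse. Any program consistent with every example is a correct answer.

map_mul(8) | take(1) | sum

Check, running the answer program on each example:
  [-41, 16, -49, -16, -42, 30, 11, -14, 8, 12] -> [-328, 128, -392, -128, -336, 240, 88, -112, 64, 96] -> [-328] -> -328
  [49, 17, 31, -43, 32, 41, -42] -> [392, 136, 248, -344, 256, 328, -336] -> [392] -> 392
  [10, 50, -4] -> [80, 400, -32] -> [80] -> 80
  [-29, -48, -45, 28, 26] -> [-232, -384, -360, 224, 208] -> [-232] -> -232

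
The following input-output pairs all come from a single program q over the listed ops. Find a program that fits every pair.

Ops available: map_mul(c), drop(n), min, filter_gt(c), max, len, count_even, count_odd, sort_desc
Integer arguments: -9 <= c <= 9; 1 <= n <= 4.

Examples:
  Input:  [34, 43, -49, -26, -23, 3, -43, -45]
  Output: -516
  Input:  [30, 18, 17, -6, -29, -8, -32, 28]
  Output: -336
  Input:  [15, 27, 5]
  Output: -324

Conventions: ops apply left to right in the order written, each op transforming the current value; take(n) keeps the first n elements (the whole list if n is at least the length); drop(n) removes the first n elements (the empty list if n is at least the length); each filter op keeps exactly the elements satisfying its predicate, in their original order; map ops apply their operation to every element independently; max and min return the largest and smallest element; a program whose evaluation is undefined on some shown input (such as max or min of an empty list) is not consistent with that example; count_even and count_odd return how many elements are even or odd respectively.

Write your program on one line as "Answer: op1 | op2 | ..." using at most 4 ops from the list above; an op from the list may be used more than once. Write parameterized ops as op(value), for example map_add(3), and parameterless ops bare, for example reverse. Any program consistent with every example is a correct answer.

map_mul(4) | map_mul(-3) | drop(1) | min

Check, running the answer program on each example:
  [34, 43, -49, -26, -23, 3, -43, -45] -> [136, 172, -196, -104, -92, 12, -172, -180] -> [-408, -516, 588, 312, 276, -36, 516, 540] -> [-516, 588, 312, 276, -36, 516, 540] -> -516
  [30, 18, 17, -6, -29, -8, -32, 28] -> [120, 72, 68, -24, -116, -32, -128, 112] -> [-360, -216, -204, 72, 348, 96, 384, -336] -> [-216, -204, 72, 348, 96, 384, -336] -> -336
  [15, 27, 5] -> [60, 108, 20] -> [-180, -324, -60] -> [-324, -60] -> -324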